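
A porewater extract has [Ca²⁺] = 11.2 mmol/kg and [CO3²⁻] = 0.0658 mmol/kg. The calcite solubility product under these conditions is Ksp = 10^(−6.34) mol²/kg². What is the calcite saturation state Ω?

Ω = 1.61

Ksp = 10^(−6.34) = 4.571×10^-7
Ω = [Ca²⁺][CO3²⁻]/Ksp = (11.2×10^-3)(0.0658×10^-3) / 4.571×10^-7 = 1.61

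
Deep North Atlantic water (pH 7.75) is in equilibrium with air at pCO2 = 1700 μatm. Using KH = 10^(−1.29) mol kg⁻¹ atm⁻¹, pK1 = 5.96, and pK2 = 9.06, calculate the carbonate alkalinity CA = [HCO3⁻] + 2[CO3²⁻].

CA = 5.90 mmol/kg

[CO2*] = KH · pCO2 = 10^(−1.29) × 1700×10^-6 = 8.719×10^-5 mol/kg
α₀ = 1/(1 + K1/[H⁺] + K1K2/[H⁺]²) = 1/(1 + 10^+1.79 + 10^+0.48) = 0.01523
DIC = [CO2*]/α₀ = 8.719×10^-5 / 0.01523 = 5.726 mmol/kg
CA = (α₁ + 2α₂)·DIC = (0.9388 + 2×0.04598) × 5.726 = 5.90 mmol/kg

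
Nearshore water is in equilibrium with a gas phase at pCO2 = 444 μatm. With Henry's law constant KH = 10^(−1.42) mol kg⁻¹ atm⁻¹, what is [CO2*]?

[CO2*] = 16.9 μmol/kg

KH = 10^(−1.42) = 3.802×10^-2 mol kg⁻¹ atm⁻¹
[CO2*] = KH · pCO2 = 3.802×10^-2 × 444×10^-6 atm = 1.69×10^-5 mol/kg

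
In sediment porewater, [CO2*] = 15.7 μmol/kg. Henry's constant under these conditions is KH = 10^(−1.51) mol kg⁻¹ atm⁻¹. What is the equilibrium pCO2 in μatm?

pCO2 = 508 μatm

KH = 10^(−1.51) = 3.090×10^-2 mol kg⁻¹ atm⁻¹
pCO2 = [CO2*]/KH = 15.7×10^-6 / 3.090×10^-2 = 5.08×10^-4 atm = 508 μatm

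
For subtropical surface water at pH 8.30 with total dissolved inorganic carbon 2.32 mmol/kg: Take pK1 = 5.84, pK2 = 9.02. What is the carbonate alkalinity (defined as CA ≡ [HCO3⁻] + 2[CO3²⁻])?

CA = 2.68 mmol/kg

CA = [HCO3⁻] + 2[CO3²⁻] = (α₁ + 2α₂)·DIC
At pH 8.30: [H⁺]/K1 = 10^-2.46 = 0.0034674, K2/[H⁺] = 10^-0.72 = 0.19055
α₁ = 1/(1 + 0.0034674 + 0.19055) = 1/1.1940 = 0.8375; α₂ = α₁·K2/[H⁺] = 0.1596
α₁ + 2α₂ = 1.1567
CA = 1.1567 × 2.32 = 2.68 mmol/kg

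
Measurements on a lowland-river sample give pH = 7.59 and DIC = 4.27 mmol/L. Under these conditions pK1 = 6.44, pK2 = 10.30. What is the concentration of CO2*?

α₀ = 1 / (1 + K1/[H⁺] + K1K2/[H⁺]²) = 1 / (1 + 10^+1.15 + 10^-1.56)
   = 1 / (1 + 14.125 + 0.027542) = 1/15.153 = 0.06599
[CO2*] = α₀ × DIC = 0.06599 × 4.27 = 0.282 mmol/L

[CO2*] = 0.282 mmol/L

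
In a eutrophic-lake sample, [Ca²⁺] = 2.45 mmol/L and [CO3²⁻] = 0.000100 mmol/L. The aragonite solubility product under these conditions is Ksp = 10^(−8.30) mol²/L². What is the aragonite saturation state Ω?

Ksp = 10^(−8.30) = 5.012×10^-9
Ω = [Ca²⁺][CO3²⁻]/Ksp = (2.45×10^-3)(0.000100×10^-3) / 5.012×10^-9 = 0.0489

Ω = 0.0489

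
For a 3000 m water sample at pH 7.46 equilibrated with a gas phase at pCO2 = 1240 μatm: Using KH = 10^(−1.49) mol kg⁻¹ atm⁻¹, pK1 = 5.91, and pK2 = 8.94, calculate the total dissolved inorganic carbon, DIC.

[CO2*] = KH · pCO2 = 10^(−1.49) × 1240×10^-6 = 4.013×10^-5 mol/kg
α₀ = 1/(1 + K1/[H⁺] + K1K2/[H⁺]²) = 1/(1 + 10^+1.55 + 10^+0.07) = 0.02656
DIC = [CO2*]/α₀ = 4.013×10^-5 / 0.02656 = 1.51 mmol/kg

DIC = 1.51 mmol/kg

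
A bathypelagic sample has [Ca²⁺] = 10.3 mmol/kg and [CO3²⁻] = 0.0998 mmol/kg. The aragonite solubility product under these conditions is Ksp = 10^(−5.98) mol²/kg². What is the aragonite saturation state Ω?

Ω = 0.982

Ksp = 10^(−5.98) = 1.047×10^-6
Ω = [Ca²⁺][CO3²⁻]/Ksp = (10.3×10^-3)(0.0998×10^-3) / 1.047×10^-6 = 0.982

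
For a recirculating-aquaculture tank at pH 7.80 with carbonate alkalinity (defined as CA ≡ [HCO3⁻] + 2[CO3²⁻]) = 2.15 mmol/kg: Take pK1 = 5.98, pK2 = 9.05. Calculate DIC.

DIC = 2.07 mmol/kg

CA = [HCO3⁻] + 2[CO3²⁻] = (α₁ + 2α₂)·DIC
At pH 7.80: [H⁺]/K1 = 10^-1.82 = 0.015136, K2/[H⁺] = 10^-1.25 = 0.056234
α₁ = 1/(1 + 0.015136 + 0.056234) = 1/1.0714 = 0.9334; α₂ = α₁·K2/[H⁺] = 0.05249
α₁ + 2α₂ = 1.0384
DIC = CA / (α₁ + 2α₂) = 2.15 / 1.0384 = 2.07 mmol/kg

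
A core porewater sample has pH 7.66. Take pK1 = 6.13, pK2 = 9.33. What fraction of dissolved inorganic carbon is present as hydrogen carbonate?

α₁ = 1 / (1 + [H⁺]/K1 + K2/[H⁺]) = 1 / (1 + 10^-1.53 + 10^-1.67)
   = 1 / (1 + 0.029512 + 0.021380) = 1/1.0509 = 0.9516

α₁ = 0.952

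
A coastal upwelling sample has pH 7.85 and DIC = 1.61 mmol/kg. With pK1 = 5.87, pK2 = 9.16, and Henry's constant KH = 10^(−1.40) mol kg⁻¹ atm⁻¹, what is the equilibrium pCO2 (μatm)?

pCO2 = 400 μatm

α₀ = 1 / (1 + K1/[H⁺] + K1K2/[H⁺]²) = 1 / (1 + 10^+1.98 + 10^+0.67)
   = 1 / (1 + 95.499 + 4.6774) = 1/101.18 = 0.009884
[CO2*] = α₀ × DIC = 0.009884 × 1.61 = 0.01591 mmol/kg = 15.91 μmol/kg
pCO2 = [CO2*]/KH = 1.591×10^-5 / 3.981×10^-2 = 400 μatm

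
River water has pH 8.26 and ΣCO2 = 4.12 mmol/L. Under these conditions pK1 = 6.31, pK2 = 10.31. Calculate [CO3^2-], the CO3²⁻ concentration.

α₂ = 1 / (1 + [H⁺]/K2 + [H⁺]²/(K1K2)) = 1 / (1 + 10^+2.05 + 10^+0.10)
   = 1 / (1 + 112.20 + 1.2589) = 1/114.46 = 0.008737
[CO3²⁻] = α₂ × DIC = 0.008737 × 4.12 = 0.0360 mmol/L

[CO3²⁻] = 0.0360 mmol/L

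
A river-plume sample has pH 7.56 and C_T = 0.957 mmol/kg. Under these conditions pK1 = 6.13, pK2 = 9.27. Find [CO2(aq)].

[CO2*] = 0.0336 mmol/kg

α₀ = 1 / (1 + K1/[H⁺] + K1K2/[H⁺]²) = 1 / (1 + 10^+1.43 + 10^-0.28)
   = 1 / (1 + 26.915 + 0.52481) = 1/28.440 = 0.03516
[CO2*] = α₀ × DIC = 0.03516 × 0.957 = 0.0336 mmol/kg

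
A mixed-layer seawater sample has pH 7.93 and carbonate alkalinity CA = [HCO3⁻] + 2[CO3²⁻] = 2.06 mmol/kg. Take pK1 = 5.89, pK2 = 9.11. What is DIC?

CA = [HCO3⁻] + 2[CO3²⁻] = (α₁ + 2α₂)·DIC
At pH 7.93: [H⁺]/K1 = 10^-2.04 = 0.0091201, K2/[H⁺] = 10^-1.18 = 0.066069
α₁ = 1/(1 + 0.0091201 + 0.066069) = 1/1.0752 = 0.9301; α₂ = α₁·K2/[H⁺] = 0.06145
α₁ + 2α₂ = 1.0530
DIC = CA / (α₁ + 2α₂) = 2.06 / 1.0530 = 1.96 mmol/kg

DIC = 1.96 mmol/kg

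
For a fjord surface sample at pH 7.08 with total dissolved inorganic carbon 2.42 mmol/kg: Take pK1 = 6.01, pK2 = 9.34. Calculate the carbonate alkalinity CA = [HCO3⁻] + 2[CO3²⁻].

CA = [HCO3⁻] + 2[CO3²⁻] = (α₁ + 2α₂)·DIC
At pH 7.08: [H⁺]/K1 = 10^-1.07 = 0.085114, K2/[H⁺] = 10^-2.26 = 0.0054954
α₁ = 1/(1 + 0.085114 + 0.0054954) = 1/1.0906 = 0.9169; α₂ = α₁·K2/[H⁺] = 0.005039
α₁ + 2α₂ = 0.9270
CA = 0.9270 × 2.42 = 2.24 mmol/kg

CA = 2.24 mmol/kg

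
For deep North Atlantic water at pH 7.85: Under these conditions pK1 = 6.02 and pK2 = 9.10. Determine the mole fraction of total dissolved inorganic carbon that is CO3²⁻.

α₂ = 1 / (1 + [H⁺]/K2 + [H⁺]²/(K1K2)) = 1 / (1 + 10^+1.25 + 10^-0.58)
   = 1 / (1 + 17.783 + 0.26303) = 1/19.046 = 0.05250

α₂ = 0.0525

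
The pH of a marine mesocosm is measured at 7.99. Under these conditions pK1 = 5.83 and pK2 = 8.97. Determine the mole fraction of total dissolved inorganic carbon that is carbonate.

α₂ = 1 / (1 + [H⁺]/K2 + [H⁺]²/(K1K2)) = 1 / (1 + 10^+0.98 + 10^-1.18)
   = 1 / (1 + 9.5499 + 0.066069) = 1/10.616 = 0.09420

α₂ = 0.0942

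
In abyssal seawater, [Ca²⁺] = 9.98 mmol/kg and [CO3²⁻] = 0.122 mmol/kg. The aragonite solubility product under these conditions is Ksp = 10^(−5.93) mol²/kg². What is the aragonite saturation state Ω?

Ω = 1.04

Ksp = 10^(−5.93) = 1.175×10^-6
Ω = [Ca²⁺][CO3²⁻]/Ksp = (9.98×10^-3)(0.122×10^-3) / 1.175×10^-6 = 1.04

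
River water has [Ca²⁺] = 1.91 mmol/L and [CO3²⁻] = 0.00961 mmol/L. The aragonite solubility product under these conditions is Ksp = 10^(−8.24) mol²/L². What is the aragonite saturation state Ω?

Ω = 3.19

Ksp = 10^(−8.24) = 5.754×10^-9
Ω = [Ca²⁺][CO3²⁻]/Ksp = (1.91×10^-3)(0.00961×10^-3) / 5.754×10^-9 = 3.19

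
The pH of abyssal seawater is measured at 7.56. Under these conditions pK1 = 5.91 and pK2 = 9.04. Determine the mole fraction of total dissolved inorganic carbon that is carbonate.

α₂ = 0.0314

α₂ = 1 / (1 + [H⁺]/K2 + [H⁺]²/(K1K2)) = 1 / (1 + 10^+1.48 + 10^-0.17)
   = 1 / (1 + 30.200 + 0.67608) = 1/31.876 = 0.03137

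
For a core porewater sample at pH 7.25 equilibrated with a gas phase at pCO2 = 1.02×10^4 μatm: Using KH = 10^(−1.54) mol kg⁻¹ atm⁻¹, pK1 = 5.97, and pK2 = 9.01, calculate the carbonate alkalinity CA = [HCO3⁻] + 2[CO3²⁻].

CA = 5.80 mmol/kg

[CO2*] = KH · pCO2 = 10^(−1.54) × 1.02×10^4×10^-6 = 2.942×10^-4 mol/kg
α₀ = 1/(1 + K1/[H⁺] + K1K2/[H⁺]²) = 1/(1 + 10^+1.28 + 10^-0.48) = 0.04905
DIC = [CO2*]/α₀ = 2.942×10^-4 / 0.04905 = 5.997 mmol/kg
CA = (α₁ + 2α₂)·DIC = (0.9347 + 2×0.01624) × 5.997 = 5.80 mmol/kg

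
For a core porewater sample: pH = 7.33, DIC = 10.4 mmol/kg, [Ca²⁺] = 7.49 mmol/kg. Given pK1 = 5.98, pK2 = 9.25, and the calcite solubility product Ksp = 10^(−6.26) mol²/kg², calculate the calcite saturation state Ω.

α₂ = 1 / (1 + [H⁺]/K2 + [H⁺]²/(K1K2)) = 1 / (1 + 10^+1.92 + 10^+0.57)
   = 1 / (1 + 83.176 + 3.7154) = 1/87.892 = 0.01138
[CO3²⁻] = α₂ × DIC = 0.01138 × 10.4 = 0.1183 mmol/kg
Ksp = 10^(−6.26) = 5.495×10^-7
Ω = [Ca²⁺][CO3²⁻]/Ksp = (7.49×10^-3)(1.183×10^-4) / 5.495×10^-7 = 1.61

Ω = 1.61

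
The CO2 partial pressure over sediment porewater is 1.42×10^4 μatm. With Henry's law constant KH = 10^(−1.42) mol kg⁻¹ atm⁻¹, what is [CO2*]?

KH = 10^(−1.42) = 3.802×10^-2 mol kg⁻¹ atm⁻¹
[CO2*] = KH · pCO2 = 3.802×10^-2 × 1.42×10^4×10^-6 atm = 5.40×10^-4 mol/kg

[CO2*] = 540 μmol/kg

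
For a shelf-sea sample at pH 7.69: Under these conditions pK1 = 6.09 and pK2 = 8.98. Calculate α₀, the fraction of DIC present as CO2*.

α₀ = 0.0233

α₀ = 1 / (1 + K1/[H⁺] + K1K2/[H⁺]²) = 1 / (1 + 10^+1.60 + 10^+0.31)
   = 1 / (1 + 39.811 + 2.0417) = 1/42.852 = 0.02334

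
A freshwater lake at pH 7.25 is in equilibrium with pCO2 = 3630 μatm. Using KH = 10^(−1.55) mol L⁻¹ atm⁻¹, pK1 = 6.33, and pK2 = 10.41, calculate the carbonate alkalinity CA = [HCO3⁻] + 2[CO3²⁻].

[CO2*] = KH · pCO2 = 10^(−1.55) × 3630×10^-6 = 1.023×10^-4 mol/L
α₀ = 1/(1 + K1/[H⁺] + K1K2/[H⁺]²) = 1/(1 + 10^+0.92 + 10^-2.24) = 0.1073
DIC = [CO2*]/α₀ = 1.023×10^-4 / 0.1073 = 0.9539 mmol/L
CA = (α₁ + 2α₂)·DIC = (0.8921 + 2×0.0006172) × 0.9539 = 0.852 mmol/L

CA = 0.852 mmol/L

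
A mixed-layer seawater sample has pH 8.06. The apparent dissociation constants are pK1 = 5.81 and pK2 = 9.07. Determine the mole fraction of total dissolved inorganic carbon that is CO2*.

α₀ = 1 / (1 + K1/[H⁺] + K1K2/[H⁺]²) = 1 / (1 + 10^+2.25 + 10^+1.24)
   = 1 / (1 + 177.83 + 17.378) = 1/196.21 = 0.005097

α₀ = 0.00510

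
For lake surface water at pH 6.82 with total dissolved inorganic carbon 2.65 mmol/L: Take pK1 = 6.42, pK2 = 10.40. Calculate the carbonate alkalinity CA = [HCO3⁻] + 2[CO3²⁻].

CA = [HCO3⁻] + 2[CO3²⁻] = (α₁ + 2α₂)·DIC
At pH 6.82: [H⁺]/K1 = 10^-0.40 = 0.39811, K2/[H⁺] = 10^-3.58 = 0.00026303
α₁ = 1/(1 + 0.39811 + 0.00026303) = 1/1.3984 = 0.7151; α₂ = α₁·K2/[H⁺] = 0.0001881
α₁ + 2α₂ = 0.7155
CA = 0.7155 × 2.65 = 1.90 mmol/L

CA = 1.90 mmol/L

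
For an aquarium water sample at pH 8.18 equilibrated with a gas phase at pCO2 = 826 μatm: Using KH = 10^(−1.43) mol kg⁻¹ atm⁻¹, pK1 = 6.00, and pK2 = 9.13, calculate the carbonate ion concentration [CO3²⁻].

[CO2*] = KH · pCO2 = 10^(−1.43) × 826×10^-6 = 3.069×10^-5 mol/kg
α₀ = 1/(1 + K1/[H⁺] + K1K2/[H⁺]²) = 1/(1 + 10^+2.18 + 10^+1.23) = 0.005905
DIC = [CO2*]/α₀ = 3.069×10^-5 / 0.005905 = 5.197 mmol/kg
[CO3²⁻] = α₂·DIC; α₂ = 0.1003, so [CO3²⁻] = 0.1003 × 5.197 = 0.521 mmol/kg

[CO3²⁻] = 0.521 mmol/kg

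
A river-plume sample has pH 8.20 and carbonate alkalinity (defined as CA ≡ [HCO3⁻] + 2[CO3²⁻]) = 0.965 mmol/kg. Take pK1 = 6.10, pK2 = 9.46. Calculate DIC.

DIC = 0.924 mmol/kg

CA = [HCO3⁻] + 2[CO3²⁻] = (α₁ + 2α₂)·DIC
At pH 8.20: [H⁺]/K1 = 10^-2.10 = 0.0079433, K2/[H⁺] = 10^-1.26 = 0.054954
α₁ = 1/(1 + 0.0079433 + 0.054954) = 1/1.0629 = 0.9408; α₂ = α₁·K2/[H⁺] = 0.05170
α₁ + 2α₂ = 1.0442
DIC = CA / (α₁ + 2α₂) = 0.965 / 1.0442 = 0.924 mmol/kg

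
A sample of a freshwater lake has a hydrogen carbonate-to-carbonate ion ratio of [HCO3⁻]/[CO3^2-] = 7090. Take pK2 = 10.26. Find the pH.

pH = 6.41

From K2 = [H⁺][CO3^2-]/[HCO3⁻]:  pH = pK2 − log₁₀([HCO3⁻]/[CO3^2-])
log₁₀(7090) = +3.851
pH = 10.26 − (+3.851) = 6.41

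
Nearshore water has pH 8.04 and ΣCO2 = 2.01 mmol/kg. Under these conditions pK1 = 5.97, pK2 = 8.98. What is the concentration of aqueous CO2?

[CO2*] = 15.2 μmol/kg

α₀ = 1 / (1 + K1/[H⁺] + K1K2/[H⁺]²) = 1 / (1 + 10^+2.07 + 10^+1.13)
   = 1 / (1 + 117.49 + 13.490) = 1/131.98 = 0.007577
[CO2*] = α₀ × DIC = 0.007577 × 2.01 = 0.0152 mmol/kg = 15.2 μmol/kg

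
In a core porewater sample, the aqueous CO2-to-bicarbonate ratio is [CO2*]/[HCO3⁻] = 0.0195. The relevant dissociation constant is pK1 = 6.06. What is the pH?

pH = 7.77

From K1 = [H⁺][HCO3⁻]/[CO2*]:  pH = pK1 − log₁₀([CO2*]/[HCO3⁻])
log₁₀(0.0195) = -1.710
pH = 6.06 − (-1.710) = 7.77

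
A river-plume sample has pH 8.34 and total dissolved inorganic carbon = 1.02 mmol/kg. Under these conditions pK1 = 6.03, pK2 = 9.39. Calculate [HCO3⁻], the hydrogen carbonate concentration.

α₁ = 1 / (1 + [H⁺]/K1 + K2/[H⁺]) = 1 / (1 + 10^-2.31 + 10^-1.05)
   = 1 / (1 + 0.0048978 + 0.089125) = 1/1.0940 = 0.9141
[HCO3⁻] = α₁ × DIC = 0.9141 × 1.02 = 0.932 mmol/kg

[HCO3⁻] = 0.932 mmol/kg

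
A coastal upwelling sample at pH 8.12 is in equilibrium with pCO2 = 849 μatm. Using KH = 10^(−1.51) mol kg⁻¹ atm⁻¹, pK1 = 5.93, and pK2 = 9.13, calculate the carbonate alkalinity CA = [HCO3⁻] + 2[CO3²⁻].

CA = 4.86 mmol/kg

[CO2*] = KH · pCO2 = 10^(−1.51) × 849×10^-6 = 2.624×10^-5 mol/kg
α₀ = 1/(1 + K1/[H⁺] + K1K2/[H⁺]²) = 1/(1 + 10^+2.19 + 10^+1.18) = 0.005847
DIC = [CO2*]/α₀ = 2.624×10^-5 / 0.005847 = 4.487 mmol/kg
CA = (α₁ + 2α₂)·DIC = (0.9056 + 2×0.08850) × 4.487 = 4.86 mmol/kg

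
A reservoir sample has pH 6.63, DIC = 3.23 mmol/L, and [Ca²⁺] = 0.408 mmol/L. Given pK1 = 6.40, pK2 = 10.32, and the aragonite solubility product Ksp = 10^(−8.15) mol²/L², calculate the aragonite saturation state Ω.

Ω = 0.0239

α₂ = 1 / (1 + [H⁺]/K2 + [H⁺]²/(K1K2)) = 1 / (1 + 10^+3.69 + 10^+3.46)
   = 1 / (1 + 4897.8 + 2884.0) = 1/7782.8 = 0.0001285
[CO3²⁻] = α₂ × DIC = 0.0001285 × 3.23 = 0.0004150 mmol/L = 0.4150 μmol/L
Ksp = 10^(−8.15) = 7.079×10^-9
Ω = [Ca²⁺][CO3²⁻]/Ksp = (0.408×10^-3)(4.150×10^-7) / 7.079×10^-9 = 0.0239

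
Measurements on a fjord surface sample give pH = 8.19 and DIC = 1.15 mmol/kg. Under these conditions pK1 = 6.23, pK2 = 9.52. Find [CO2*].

α₀ = 1 / (1 + K1/[H⁺] + K1K2/[H⁺]²) = 1 / (1 + 10^+1.96 + 10^+0.63)
   = 1 / (1 + 91.201 + 4.2658) = 1/96.467 = 0.01037
[CO2*] = α₀ × DIC = 0.01037 × 1.15 = 0.0119 mmol/kg = 11.9 μmol/kg

[CO2*] = 11.9 μmol/kg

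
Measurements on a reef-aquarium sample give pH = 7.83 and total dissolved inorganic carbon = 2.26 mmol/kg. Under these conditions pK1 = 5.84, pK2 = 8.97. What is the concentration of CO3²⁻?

α₂ = 1 / (1 + [H⁺]/K2 + [H⁺]²/(K1K2)) = 1 / (1 + 10^+1.14 + 10^-0.85)
   = 1 / (1 + 13.804 + 0.14125) = 1/14.945 = 0.06691
[CO3²⁻] = α₂ × DIC = 0.06691 × 2.26 = 0.151 mmol/kg

[CO3²⁻] = 0.151 mmol/kg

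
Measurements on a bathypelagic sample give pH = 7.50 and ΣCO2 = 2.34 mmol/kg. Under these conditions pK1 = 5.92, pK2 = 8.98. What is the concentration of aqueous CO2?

[CO2*] = 0.0581 mmol/kg

α₀ = 1 / (1 + K1/[H⁺] + K1K2/[H⁺]²) = 1 / (1 + 10^+1.58 + 10^+0.10)
   = 1 / (1 + 38.019 + 1.2589) = 1/40.278 = 0.02483
[CO2*] = α₀ × DIC = 0.02483 × 2.34 = 0.0581 mmol/kg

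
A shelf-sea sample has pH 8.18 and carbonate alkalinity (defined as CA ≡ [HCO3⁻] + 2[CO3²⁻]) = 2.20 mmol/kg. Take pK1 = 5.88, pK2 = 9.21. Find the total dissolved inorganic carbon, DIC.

DIC = 2.04 mmol/kg

CA = [HCO3⁻] + 2[CO3²⁻] = (α₁ + 2α₂)·DIC
At pH 8.18: [H⁺]/K1 = 10^-2.30 = 0.0050119, K2/[H⁺] = 10^-1.03 = 0.093325
α₁ = 1/(1 + 0.0050119 + 0.093325) = 1/1.0983 = 0.9105; α₂ = α₁·K2/[H⁺] = 0.08497
α₁ + 2α₂ = 1.0804
DIC = CA / (α₁ + 2α₂) = 2.20 / 1.0804 = 2.04 mmol/kg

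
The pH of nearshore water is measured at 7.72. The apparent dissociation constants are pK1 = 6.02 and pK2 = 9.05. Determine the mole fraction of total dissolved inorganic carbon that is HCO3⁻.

α₁ = 1 / (1 + [H⁺]/K1 + K2/[H⁺]) = 1 / (1 + 10^-1.70 + 10^-1.33)
   = 1 / (1 + 0.019953 + 0.046774) = 1/1.0667 = 0.9374

α₁ = 0.937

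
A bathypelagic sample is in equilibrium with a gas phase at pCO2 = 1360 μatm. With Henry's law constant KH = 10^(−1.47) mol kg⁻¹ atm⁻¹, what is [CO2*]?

[CO2*] = 46.1 μmol/kg

KH = 10^(−1.47) = 3.388×10^-2 mol kg⁻¹ atm⁻¹
[CO2*] = KH · pCO2 = 3.388×10^-2 × 1360×10^-6 atm = 4.61×10^-5 mol/kg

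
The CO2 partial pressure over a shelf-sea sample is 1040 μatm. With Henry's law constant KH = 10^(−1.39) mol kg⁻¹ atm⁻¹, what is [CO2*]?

[CO2*] = 42.4 μmol/kg

KH = 10^(−1.39) = 4.074×10^-2 mol kg⁻¹ atm⁻¹
[CO2*] = KH · pCO2 = 4.074×10^-2 × 1040×10^-6 atm = 4.24×10^-5 mol/kg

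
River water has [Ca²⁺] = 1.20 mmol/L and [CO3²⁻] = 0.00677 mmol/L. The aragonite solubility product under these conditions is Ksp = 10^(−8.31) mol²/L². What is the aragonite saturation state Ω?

Ω = 1.66

Ksp = 10^(−8.31) = 4.898×10^-9
Ω = [Ca²⁺][CO3²⁻]/Ksp = (1.20×10^-3)(0.00677×10^-3) / 4.898×10^-9 = 1.66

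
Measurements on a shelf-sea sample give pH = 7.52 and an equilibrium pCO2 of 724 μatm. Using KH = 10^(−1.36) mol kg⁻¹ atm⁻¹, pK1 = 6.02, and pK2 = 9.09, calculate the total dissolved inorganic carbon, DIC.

DIC = 1.06 mmol/kg

[CO2*] = KH · pCO2 = 10^(−1.36) × 724×10^-6 = 3.160×10^-5 mol/kg
α₀ = 1/(1 + K1/[H⁺] + K1K2/[H⁺]²) = 1/(1 + 10^+1.50 + 10^-0.07) = 0.02987
DIC = [CO2*]/α₀ = 3.160×10^-5 / 0.02987 = 1.06 mmol/kg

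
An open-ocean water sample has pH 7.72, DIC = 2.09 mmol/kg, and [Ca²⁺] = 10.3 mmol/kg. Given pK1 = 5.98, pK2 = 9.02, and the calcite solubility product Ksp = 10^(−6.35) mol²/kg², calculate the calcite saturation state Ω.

Ω = 2.26

α₂ = 1 / (1 + [H⁺]/K2 + [H⁺]²/(K1K2)) = 1 / (1 + 10^+1.30 + 10^-0.44)
   = 1 / (1 + 19.953 + 0.36308) = 1/21.316 = 0.04691
[CO3²⁻] = α₂ × DIC = 0.04691 × 2.09 = 0.09805 mmol/kg
Ksp = 10^(−6.35) = 4.467×10^-7
Ω = [Ca²⁺][CO3²⁻]/Ksp = (10.3×10^-3)(9.805×10^-5) / 4.467×10^-7 = 2.26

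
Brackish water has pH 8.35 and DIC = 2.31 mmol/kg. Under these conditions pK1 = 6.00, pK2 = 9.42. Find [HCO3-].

[HCO3⁻] = 2.12 mmol/kg

α₁ = 1 / (1 + [H⁺]/K1 + K2/[H⁺]) = 1 / (1 + 10^-2.35 + 10^-1.07)
   = 1 / (1 + 0.0044668 + 0.085114) = 1/1.0896 = 0.9178
[HCO3⁻] = α₁ × DIC = 0.9178 × 2.31 = 2.12 mmol/kg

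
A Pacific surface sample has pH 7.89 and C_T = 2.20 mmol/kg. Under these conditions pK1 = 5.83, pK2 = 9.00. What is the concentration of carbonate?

[CO3²⁻] = 0.157 mmol/kg

α₂ = 1 / (1 + [H⁺]/K2 + [H⁺]²/(K1K2)) = 1 / (1 + 10^+1.11 + 10^-0.95)
   = 1 / (1 + 12.882 + 0.11220) = 1/13.995 = 0.07146
[CO3²⁻] = α₂ × DIC = 0.07146 × 2.20 = 0.157 mmol/kg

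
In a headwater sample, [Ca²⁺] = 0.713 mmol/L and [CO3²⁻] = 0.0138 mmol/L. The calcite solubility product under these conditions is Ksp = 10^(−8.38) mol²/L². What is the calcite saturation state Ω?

Ω = 2.36

Ksp = 10^(−8.38) = 4.169×10^-9
Ω = [Ca²⁺][CO3²⁻]/Ksp = (0.713×10^-3)(0.0138×10^-3) / 4.169×10^-9 = 2.36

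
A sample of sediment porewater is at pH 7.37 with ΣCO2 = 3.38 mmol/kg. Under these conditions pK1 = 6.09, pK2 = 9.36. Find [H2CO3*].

α₀ = 1 / (1 + K1/[H⁺] + K1K2/[H⁺]²) = 1 / (1 + 10^+1.28 + 10^-0.71)
   = 1 / (1 + 19.055 + 0.19498) = 1/20.250 = 0.04938
[CO2*] = α₀ × DIC = 0.04938 × 3.38 = 0.167 mmol/kg

[CO2*] = 0.167 mmol/kg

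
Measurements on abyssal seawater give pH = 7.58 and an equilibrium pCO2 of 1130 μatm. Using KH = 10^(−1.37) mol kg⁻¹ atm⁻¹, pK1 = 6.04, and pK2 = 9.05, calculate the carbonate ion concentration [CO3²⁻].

[CO2*] = KH · pCO2 = 10^(−1.37) × 1130×10^-6 = 4.820×10^-5 mol/kg
α₀ = 1/(1 + K1/[H⁺] + K1K2/[H⁺]²) = 1/(1 + 10^+1.54 + 10^+0.07) = 0.02714
DIC = [CO2*]/α₀ = 4.820×10^-5 / 0.02714 = 1.776 mmol/kg
[CO3²⁻] = α₂·DIC; α₂ = 0.03188, so [CO3²⁻] = 0.03188 × 1.776 = 0.0566 mmol/kg

[CO3²⁻] = 0.0566 mmol/kg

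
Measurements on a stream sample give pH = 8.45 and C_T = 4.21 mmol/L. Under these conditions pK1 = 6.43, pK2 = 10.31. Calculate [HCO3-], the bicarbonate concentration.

[HCO3⁻] = 4.11 mmol/L

α₁ = 1 / (1 + [H⁺]/K1 + K2/[H⁺]) = 1 / (1 + 10^-2.02 + 10^-1.86)
   = 1 / (1 + 0.0095499 + 0.013804) = 1/1.0234 = 0.9772
[HCO3⁻] = α₁ × DIC = 0.9772 × 4.21 = 4.11 mmol/L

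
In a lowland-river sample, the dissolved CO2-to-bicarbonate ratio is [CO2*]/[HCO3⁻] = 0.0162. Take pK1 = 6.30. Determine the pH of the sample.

From K1 = [H⁺][HCO3⁻]/[CO2*]:  pH = pK1 − log₁₀([CO2*]/[HCO3⁻])
log₁₀(0.0162) = -1.790
pH = 6.30 − (-1.790) = 8.09

pH = 8.09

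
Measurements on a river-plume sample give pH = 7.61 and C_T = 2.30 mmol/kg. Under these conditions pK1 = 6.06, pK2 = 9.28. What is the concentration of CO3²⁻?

[CO3²⁻] = 0.0469 mmol/kg

α₂ = 1 / (1 + [H⁺]/K2 + [H⁺]²/(K1K2)) = 1 / (1 + 10^+1.67 + 10^+0.12)
   = 1 / (1 + 46.774 + 1.3183) = 1/49.092 = 0.02037
[CO3²⁻] = α₂ × DIC = 0.02037 × 2.30 = 0.0469 mmol/kg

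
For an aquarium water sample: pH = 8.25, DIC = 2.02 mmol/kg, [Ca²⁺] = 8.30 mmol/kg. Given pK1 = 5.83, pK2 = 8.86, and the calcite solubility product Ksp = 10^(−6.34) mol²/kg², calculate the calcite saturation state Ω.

Ω = 7.21

α₂ = 1 / (1 + [H⁺]/K2 + [H⁺]²/(K1K2)) = 1 / (1 + 10^+0.61 + 10^-1.81)
   = 1 / (1 + 4.0738 + 0.015488) = 1/5.0893 = 0.1965
[CO3²⁻] = α₂ × DIC = 0.1965 × 2.02 = 0.3969 mmol/kg
Ksp = 10^(−6.34) = 4.571×10^-7
Ω = [Ca²⁺][CO3²⁻]/Ksp = (8.30×10^-3)(3.969×10^-4) / 4.571×10^-7 = 7.21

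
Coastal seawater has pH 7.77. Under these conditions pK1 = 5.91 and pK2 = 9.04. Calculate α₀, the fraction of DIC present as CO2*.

α₀ = 0.0129

α₀ = 1 / (1 + K1/[H⁺] + K1K2/[H⁺]²) = 1 / (1 + 10^+1.86 + 10^+0.59)
   = 1 / (1 + 72.444 + 3.8905) = 1/77.334 = 0.01293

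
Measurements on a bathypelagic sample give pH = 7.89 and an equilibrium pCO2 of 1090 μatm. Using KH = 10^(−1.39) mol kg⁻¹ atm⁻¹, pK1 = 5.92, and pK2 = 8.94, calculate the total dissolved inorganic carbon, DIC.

[CO2*] = KH · pCO2 = 10^(−1.39) × 1090×10^-6 = 4.440×10^-5 mol/kg
α₀ = 1/(1 + K1/[H⁺] + K1K2/[H⁺]²) = 1/(1 + 10^+1.97 + 10^+0.92) = 0.009742
DIC = [CO2*]/α₀ = 4.440×10^-5 / 0.009742 = 4.56 mmol/kg

DIC = 4.56 mmol/kg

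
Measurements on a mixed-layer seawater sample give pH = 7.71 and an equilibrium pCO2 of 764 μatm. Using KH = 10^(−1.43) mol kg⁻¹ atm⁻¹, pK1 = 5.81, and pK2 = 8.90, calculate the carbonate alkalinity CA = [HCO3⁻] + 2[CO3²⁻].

CA = 2.55 mmol/kg

[CO2*] = KH · pCO2 = 10^(−1.43) × 764×10^-6 = 2.839×10^-5 mol/kg
α₀ = 1/(1 + K1/[H⁺] + K1K2/[H⁺]²) = 1/(1 + 10^+1.90 + 10^+0.71) = 0.01169
DIC = [CO2*]/α₀ = 2.839×10^-5 / 0.01169 = 2.429 mmol/kg
CA = (α₁ + 2α₂)·DIC = (0.9284 + 2×0.05994) × 2.429 = 2.55 mmol/kg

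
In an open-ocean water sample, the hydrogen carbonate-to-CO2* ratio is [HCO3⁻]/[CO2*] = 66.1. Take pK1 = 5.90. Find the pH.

From K1 = [H⁺][HCO3⁻]/[CO2*]:  pH = pK1 + log₁₀([HCO3⁻]/[CO2*])
log₁₀(66.1) = +1.820
pH = 5.90 + (+1.820) = 7.72

pH = 7.72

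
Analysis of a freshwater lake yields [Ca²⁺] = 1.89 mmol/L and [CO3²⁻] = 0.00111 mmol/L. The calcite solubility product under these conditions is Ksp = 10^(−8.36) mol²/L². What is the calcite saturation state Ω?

Ω = 0.481

Ksp = 10^(−8.36) = 4.365×10^-9
Ω = [Ca²⁺][CO3²⁻]/Ksp = (1.89×10^-3)(0.00111×10^-3) / 4.365×10^-9 = 0.481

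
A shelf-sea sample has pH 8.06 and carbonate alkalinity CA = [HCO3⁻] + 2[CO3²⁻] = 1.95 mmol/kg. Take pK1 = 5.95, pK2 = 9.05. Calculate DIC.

DIC = 1.80 mmol/kg

CA = [HCO3⁻] + 2[CO3²⁻] = (α₁ + 2α₂)·DIC
At pH 8.06: [H⁺]/K1 = 10^-2.11 = 0.0077625, K2/[H⁺] = 10^-0.99 = 0.10233
α₁ = 1/(1 + 0.0077625 + 0.10233) = 1/1.1101 = 0.9008; α₂ = α₁·K2/[H⁺] = 0.09218
α₁ + 2α₂ = 1.0852
DIC = CA / (α₁ + 2α₂) = 1.95 / 1.0852 = 1.80 mmol/kg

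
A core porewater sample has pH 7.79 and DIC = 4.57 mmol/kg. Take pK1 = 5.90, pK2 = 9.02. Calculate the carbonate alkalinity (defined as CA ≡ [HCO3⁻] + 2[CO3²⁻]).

CA = [HCO3⁻] + 2[CO3²⁻] = (α₁ + 2α₂)·DIC
At pH 7.79: [H⁺]/K1 = 10^-1.89 = 0.012882, K2/[H⁺] = 10^-1.23 = 0.058884
α₁ = 1/(1 + 0.012882 + 0.058884) = 1/1.0718 = 0.9330; α₂ = α₁·K2/[H⁺] = 0.05494
α₁ + 2α₂ = 1.0429
CA = 1.0429 × 4.57 = 4.77 mmol/kg

CA = 4.77 mmol/kg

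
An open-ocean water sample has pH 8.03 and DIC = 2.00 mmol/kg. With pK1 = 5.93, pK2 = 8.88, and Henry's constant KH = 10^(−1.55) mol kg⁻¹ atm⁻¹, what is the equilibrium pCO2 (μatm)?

pCO2 = 490 μatm

α₀ = 1 / (1 + K1/[H⁺] + K1K2/[H⁺]²) = 1 / (1 + 10^+2.10 + 10^+1.25)
   = 1 / (1 + 125.89 + 17.783) = 1/144.68 = 0.006912
[CO2*] = α₀ × DIC = 0.006912 × 2.00 = 0.01382 mmol/kg = 13.82 μmol/kg
pCO2 = [CO2*]/KH = 1.382×10^-5 / 2.818×10^-2 = 490 μatm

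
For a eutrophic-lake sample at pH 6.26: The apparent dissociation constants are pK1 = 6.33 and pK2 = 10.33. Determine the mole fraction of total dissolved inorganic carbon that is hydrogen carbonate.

α₁ = 0.460

α₁ = 1 / (1 + [H⁺]/K1 + K2/[H⁺]) = 1 / (1 + 10^+0.07 + 10^-4.07)
   = 1 / (1 + 1.1749 + 8.5114×10^-5) = 1/2.1750 = 0.4598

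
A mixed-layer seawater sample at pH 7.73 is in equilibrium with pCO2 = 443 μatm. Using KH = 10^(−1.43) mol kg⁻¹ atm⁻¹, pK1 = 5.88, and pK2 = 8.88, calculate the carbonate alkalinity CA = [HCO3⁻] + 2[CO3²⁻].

CA = 1.33 mmol/kg

[CO2*] = KH · pCO2 = 10^(−1.43) × 443×10^-6 = 1.646×10^-5 mol/kg
α₀ = 1/(1 + K1/[H⁺] + K1K2/[H⁺]²) = 1/(1 + 10^+1.85 + 10^+0.70) = 0.01302
DIC = [CO2*]/α₀ = 1.646×10^-5 / 0.01302 = 1.264 mmol/kg
CA = (α₁ + 2α₂)·DIC = (0.9217 + 2×0.06525) × 1.264 = 1.33 mmol/kg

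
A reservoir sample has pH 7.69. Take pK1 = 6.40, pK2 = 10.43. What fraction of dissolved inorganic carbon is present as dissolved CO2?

α₀ = 1 / (1 + K1/[H⁺] + K1K2/[H⁺]²) = 1 / (1 + 10^+1.29 + 10^-1.45)
   = 1 / (1 + 19.498 + 0.035481) = 1/20.534 = 0.04870

α₀ = 0.0487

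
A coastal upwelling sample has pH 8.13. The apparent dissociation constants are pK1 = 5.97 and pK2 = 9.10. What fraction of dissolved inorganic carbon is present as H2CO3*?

α₀ = 0.00621

α₀ = 1 / (1 + K1/[H⁺] + K1K2/[H⁺]²) = 1 / (1 + 10^+2.16 + 10^+1.19)
   = 1 / (1 + 144.54 + 15.488) = 1/161.03 = 0.006210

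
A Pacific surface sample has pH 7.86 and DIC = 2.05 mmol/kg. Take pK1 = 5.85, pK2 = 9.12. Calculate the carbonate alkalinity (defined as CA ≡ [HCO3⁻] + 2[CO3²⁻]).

CA = 2.14 mmol/kg

CA = [HCO3⁻] + 2[CO3²⁻] = (α₁ + 2α₂)·DIC
At pH 7.86: [H⁺]/K1 = 10^-2.01 = 0.0097724, K2/[H⁺] = 10^-1.26 = 0.054954
α₁ = 1/(1 + 0.0097724 + 0.054954) = 1/1.0647 = 0.9392; α₂ = α₁·K2/[H⁺] = 0.05161
α₁ + 2α₂ = 1.0424
CA = 1.0424 × 2.05 = 2.14 mmol/kg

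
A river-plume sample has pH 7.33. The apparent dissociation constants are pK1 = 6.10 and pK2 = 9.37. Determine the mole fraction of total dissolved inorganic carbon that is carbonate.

α₂ = 1 / (1 + [H⁺]/K2 + [H⁺]²/(K1K2)) = 1 / (1 + 10^+2.04 + 10^+0.81)
   = 1 / (1 + 109.65 + 6.4565) = 1/117.10 = 0.008539

α₂ = 0.00854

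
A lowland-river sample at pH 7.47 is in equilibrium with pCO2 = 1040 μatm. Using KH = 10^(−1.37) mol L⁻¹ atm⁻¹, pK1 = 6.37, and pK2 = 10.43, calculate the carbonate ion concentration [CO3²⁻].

[CO3²⁻] = 0.612 μmol/L

[CO2*] = KH · pCO2 = 10^(−1.37) × 1040×10^-6 = 4.436×10^-5 mol/L
α₀ = 1/(1 + K1/[H⁺] + K1K2/[H⁺]²) = 1/(1 + 10^+1.10 + 10^-1.86) = 0.07351
DIC = [CO2*]/α₀ = 4.436×10^-5 / 0.07351 = 0.6035 mmol/L
[CO3²⁻] = α₂·DIC; α₂ = 0.001015, so [CO3²⁻] = 0.001015 × 0.6035 = 0.000612 mmol/L = 0.612 μmol/L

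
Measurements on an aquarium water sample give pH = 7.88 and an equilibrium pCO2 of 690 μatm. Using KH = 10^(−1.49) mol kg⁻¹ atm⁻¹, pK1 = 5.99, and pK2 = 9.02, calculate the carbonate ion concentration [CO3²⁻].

[CO3²⁻] = 0.126 mmol/kg

[CO2*] = KH · pCO2 = 10^(−1.49) × 690×10^-6 = 2.233×10^-5 mol/kg
α₀ = 1/(1 + K1/[H⁺] + K1K2/[H⁺]²) = 1/(1 + 10^+1.89 + 10^+0.75) = 0.01187
DIC = [CO2*]/α₀ = 2.233×10^-5 / 0.01187 = 1.881 mmol/kg
[CO3²⁻] = α₂·DIC; α₂ = 0.06675, so [CO3²⁻] = 0.06675 × 1.881 = 0.126 mmol/kg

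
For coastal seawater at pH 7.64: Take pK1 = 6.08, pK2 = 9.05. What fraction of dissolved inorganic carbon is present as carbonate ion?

α₂ = 1 / (1 + [H⁺]/K2 + [H⁺]²/(K1K2)) = 1 / (1 + 10^+1.41 + 10^-0.15)
   = 1 / (1 + 25.704 + 0.70795) = 1/27.412 = 0.03648

α₂ = 0.0365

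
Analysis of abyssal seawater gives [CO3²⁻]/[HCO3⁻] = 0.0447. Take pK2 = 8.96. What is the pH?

pH = 7.61

From K2 = [H⁺][CO3²⁻]/[HCO3⁻]:  pH = pK2 + log₁₀([CO3²⁻]/[HCO3⁻])
log₁₀(0.0447) = -1.350
pH = 8.96 + (-1.350) = 7.61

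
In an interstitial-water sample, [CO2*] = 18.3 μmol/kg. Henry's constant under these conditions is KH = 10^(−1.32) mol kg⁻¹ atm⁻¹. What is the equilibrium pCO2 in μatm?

KH = 10^(−1.32) = 4.786×10^-2 mol kg⁻¹ atm⁻¹
pCO2 = [CO2*]/KH = 18.3×10^-6 / 4.786×10^-2 = 3.82×10^-4 atm = 382 μatm

pCO2 = 382 μatm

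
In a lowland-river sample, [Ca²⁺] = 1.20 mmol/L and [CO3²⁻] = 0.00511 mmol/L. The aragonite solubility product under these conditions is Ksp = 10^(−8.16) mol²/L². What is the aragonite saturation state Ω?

Ω = 0.886

Ksp = 10^(−8.16) = 6.918×10^-9
Ω = [Ca²⁺][CO3²⁻]/Ksp = (1.20×10^-3)(0.00511×10^-3) / 6.918×10^-9 = 0.886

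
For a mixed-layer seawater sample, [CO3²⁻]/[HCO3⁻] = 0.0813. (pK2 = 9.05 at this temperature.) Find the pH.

From K2 = [H⁺][CO3²⁻]/[HCO3⁻]:  pH = pK2 + log₁₀([CO3²⁻]/[HCO3⁻])
log₁₀(0.0813) = -1.090
pH = 9.05 + (-1.090) = 7.96

pH = 7.96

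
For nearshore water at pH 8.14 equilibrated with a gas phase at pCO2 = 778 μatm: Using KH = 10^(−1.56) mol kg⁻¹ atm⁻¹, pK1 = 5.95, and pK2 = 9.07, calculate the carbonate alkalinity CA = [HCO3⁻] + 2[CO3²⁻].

[CO2*] = KH · pCO2 = 10^(−1.56) × 778×10^-6 = 2.143×10^-5 mol/kg
α₀ = 1/(1 + K1/[H⁺] + K1K2/[H⁺]²) = 1/(1 + 10^+2.19 + 10^+1.26) = 0.005745
DIC = [CO2*]/α₀ = 2.143×10^-5 / 0.005745 = 3.730 mmol/kg
CA = (α₁ + 2α₂)·DIC = (0.8897 + 2×0.1045) × 3.730 = 4.10 mmol/kg

CA = 4.10 mmol/kg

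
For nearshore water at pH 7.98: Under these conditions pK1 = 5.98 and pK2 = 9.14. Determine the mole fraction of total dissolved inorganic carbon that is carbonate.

α₂ = 0.0641

α₂ = 1 / (1 + [H⁺]/K2 + [H⁺]²/(K1K2)) = 1 / (1 + 10^+1.16 + 10^-0.84)
   = 1 / (1 + 14.454 + 0.14454) = 1/15.599 = 0.06411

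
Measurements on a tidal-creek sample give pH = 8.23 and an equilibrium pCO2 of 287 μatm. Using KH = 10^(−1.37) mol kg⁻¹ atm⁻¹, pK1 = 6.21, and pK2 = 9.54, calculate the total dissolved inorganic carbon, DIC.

[CO2*] = KH · pCO2 = 10^(−1.37) × 287×10^-6 = 1.224×10^-5 mol/kg
α₀ = 1/(1 + K1/[H⁺] + K1K2/[H⁺]²) = 1/(1 + 10^+2.02 + 10^+0.71) = 0.009022
DIC = [CO2*]/α₀ = 1.224×10^-5 / 0.009022 = 1.36 mmol/kg

DIC = 1.36 mmol/kg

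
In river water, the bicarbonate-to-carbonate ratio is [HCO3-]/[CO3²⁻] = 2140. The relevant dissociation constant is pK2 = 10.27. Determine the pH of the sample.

From K2 = [H⁺][CO3²⁻]/[HCO3-]:  pH = pK2 − log₁₀([HCO3-]/[CO3²⁻])
log₁₀(2140) = +3.330
pH = 10.27 − (+3.330) = 6.94

pH = 6.94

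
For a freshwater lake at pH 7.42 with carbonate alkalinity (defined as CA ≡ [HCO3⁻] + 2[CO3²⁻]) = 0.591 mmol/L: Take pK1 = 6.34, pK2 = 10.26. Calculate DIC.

CA = [HCO3⁻] + 2[CO3²⁻] = (α₁ + 2α₂)·DIC
At pH 7.42: [H⁺]/K1 = 10^-1.08 = 0.083176, K2/[H⁺] = 10^-2.84 = 0.0014454
α₁ = 1/(1 + 0.083176 + 0.0014454) = 1/1.0846 = 0.9220; α₂ = α₁·K2/[H⁺] = 0.001333
α₁ + 2α₂ = 0.9246
DIC = CA / (α₁ + 2α₂) = 0.591 / 0.9246 = 0.639 mmol/L

DIC = 0.639 mmol/L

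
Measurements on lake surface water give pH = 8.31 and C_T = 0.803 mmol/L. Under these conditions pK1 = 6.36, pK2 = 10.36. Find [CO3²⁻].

[CO3²⁻] = 7.02 μmol/L

α₂ = 1 / (1 + [H⁺]/K2 + [H⁺]²/(K1K2)) = 1 / (1 + 10^+2.05 + 10^+0.10)
   = 1 / (1 + 112.20 + 1.2589) = 1/114.46 = 0.008737
[CO3²⁻] = α₂ × DIC = 0.008737 × 0.803 = 0.00702 mmol/L = 7.02 μmol/L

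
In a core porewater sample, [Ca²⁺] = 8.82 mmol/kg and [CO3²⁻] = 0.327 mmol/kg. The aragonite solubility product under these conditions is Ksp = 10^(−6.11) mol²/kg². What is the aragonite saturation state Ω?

Ω = 3.72

Ksp = 10^(−6.11) = 7.762×10^-7
Ω = [Ca²⁺][CO3²⁻]/Ksp = (8.82×10^-3)(0.327×10^-3) / 7.762×10^-7 = 3.72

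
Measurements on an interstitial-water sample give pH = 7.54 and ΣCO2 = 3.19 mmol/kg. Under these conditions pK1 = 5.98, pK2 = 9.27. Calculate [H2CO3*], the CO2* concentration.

[CO2*] = 0.0840 mmol/kg

α₀ = 1 / (1 + K1/[H⁺] + K1K2/[H⁺]²) = 1 / (1 + 10^+1.56 + 10^-0.17)
   = 1 / (1 + 36.308 + 0.67608) = 1/37.984 = 0.02633
[CO2*] = α₀ × DIC = 0.02633 × 3.19 = 0.0840 mmol/kg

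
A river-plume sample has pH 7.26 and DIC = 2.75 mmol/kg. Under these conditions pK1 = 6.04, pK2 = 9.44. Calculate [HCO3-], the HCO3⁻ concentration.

[HCO3⁻] = 2.58 mmol/kg

α₁ = 1 / (1 + [H⁺]/K1 + K2/[H⁺]) = 1 / (1 + 10^-1.22 + 10^-2.18)
   = 1 / (1 + 0.060256 + 0.0066069) = 1/1.0669 = 0.9373
[HCO3⁻] = α₁ × DIC = 0.9373 × 2.75 = 2.58 mmol/kg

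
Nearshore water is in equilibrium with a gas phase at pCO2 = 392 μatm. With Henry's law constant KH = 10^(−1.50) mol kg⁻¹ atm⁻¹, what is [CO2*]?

[CO2*] = 12.4 μmol/kg

KH = 10^(−1.50) = 3.162×10^-2 mol kg⁻¹ atm⁻¹
[CO2*] = KH · pCO2 = 3.162×10^-2 × 392×10^-6 atm = 1.24×10^-5 mol/kg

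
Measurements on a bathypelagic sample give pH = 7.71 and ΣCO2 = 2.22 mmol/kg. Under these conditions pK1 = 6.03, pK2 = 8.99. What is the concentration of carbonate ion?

α₂ = 1 / (1 + [H⁺]/K2 + [H⁺]²/(K1K2)) = 1 / (1 + 10^+1.28 + 10^-0.40)
   = 1 / (1 + 19.055 + 0.39811) = 1/20.453 = 0.04889
[CO3²⁻] = α₂ × DIC = 0.04889 × 2.22 = 0.109 mmol/kg

[CO3²⁻] = 0.109 mmol/kg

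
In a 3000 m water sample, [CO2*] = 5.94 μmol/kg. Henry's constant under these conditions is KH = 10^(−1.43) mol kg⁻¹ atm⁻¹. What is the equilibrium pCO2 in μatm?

pCO2 = 160 μatm

KH = 10^(−1.43) = 3.715×10^-2 mol kg⁻¹ atm⁻¹
pCO2 = [CO2*]/KH = 5.94×10^-6 / 3.715×10^-2 = 1.60×10^-4 atm = 160 μatm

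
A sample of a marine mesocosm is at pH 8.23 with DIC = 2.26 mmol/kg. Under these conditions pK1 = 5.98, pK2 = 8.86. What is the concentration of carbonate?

α₂ = 1 / (1 + [H⁺]/K2 + [H⁺]²/(K1K2)) = 1 / (1 + 10^+0.63 + 10^-1.62)
   = 1 / (1 + 4.2658 + 0.023988) = 1/5.2898 = 0.1890
[CO3²⁻] = α₂ × DIC = 0.1890 × 2.26 = 0.427 mmol/kg

[CO3²⁻] = 0.427 mmol/kg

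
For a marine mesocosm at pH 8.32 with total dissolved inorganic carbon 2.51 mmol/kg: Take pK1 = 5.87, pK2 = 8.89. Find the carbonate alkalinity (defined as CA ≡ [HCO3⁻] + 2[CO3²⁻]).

CA = [HCO3⁻] + 2[CO3²⁻] = (α₁ + 2α₂)·DIC
At pH 8.32: [H⁺]/K1 = 10^-2.45 = 0.0035481, K2/[H⁺] = 10^-0.57 = 0.26915
α₁ = 1/(1 + 0.0035481 + 0.26915) = 1/1.2727 = 0.7857; α₂ = α₁·K2/[H⁺] = 0.2115
α₁ + 2α₂ = 1.2087
CA = 1.2087 × 2.51 = 3.03 mmol/kg

CA = 3.03 mmol/kg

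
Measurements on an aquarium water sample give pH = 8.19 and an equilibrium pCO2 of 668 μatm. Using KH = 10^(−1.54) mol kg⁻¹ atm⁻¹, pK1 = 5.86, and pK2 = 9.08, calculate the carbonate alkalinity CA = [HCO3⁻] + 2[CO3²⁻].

CA = 5.18 mmol/kg

[CO2*] = KH · pCO2 = 10^(−1.54) × 668×10^-6 = 1.927×10^-5 mol/kg
α₀ = 1/(1 + K1/[H⁺] + K1K2/[H⁺]²) = 1/(1 + 10^+2.33 + 10^+1.44) = 0.004126
DIC = [CO2*]/α₀ = 1.927×10^-5 / 0.004126 = 4.669 mmol/kg
CA = (α₁ + 2α₂)·DIC = (0.8822 + 2×0.1137) × 4.669 = 5.18 mmol/kg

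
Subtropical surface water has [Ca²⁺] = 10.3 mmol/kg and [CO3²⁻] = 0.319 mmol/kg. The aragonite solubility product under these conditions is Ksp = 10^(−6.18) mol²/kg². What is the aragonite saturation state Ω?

Ω = 4.97

Ksp = 10^(−6.18) = 6.607×10^-7
Ω = [Ca²⁺][CO3²⁻]/Ksp = (10.3×10^-3)(0.319×10^-3) / 6.607×10^-7 = 4.97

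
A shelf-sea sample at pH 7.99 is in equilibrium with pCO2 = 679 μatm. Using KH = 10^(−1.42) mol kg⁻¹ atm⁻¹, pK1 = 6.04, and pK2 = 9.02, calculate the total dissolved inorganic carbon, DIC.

[CO2*] = KH · pCO2 = 10^(−1.42) × 679×10^-6 = 2.581×10^-5 mol/kg
α₀ = 1/(1 + K1/[H⁺] + K1K2/[H⁺]²) = 1/(1 + 10^+1.95 + 10^+0.92) = 0.01016
DIC = [CO2*]/α₀ = 2.581×10^-5 / 0.01016 = 2.54 mmol/kg

DIC = 2.54 mmol/kg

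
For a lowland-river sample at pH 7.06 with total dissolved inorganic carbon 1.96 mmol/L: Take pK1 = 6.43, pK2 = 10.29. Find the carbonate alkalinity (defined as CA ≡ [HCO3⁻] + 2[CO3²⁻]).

CA = [HCO3⁻] + 2[CO3²⁻] = (α₁ + 2α₂)·DIC
At pH 7.06: [H⁺]/K1 = 10^-0.63 = 0.23442, K2/[H⁺] = 10^-3.23 = 0.00058884
α₁ = 1/(1 + 0.23442 + 0.00058884) = 1/1.2350 = 0.8097; α₂ = α₁·K2/[H⁺] = 0.0004768
α₁ + 2α₂ = 0.8107
CA = 0.8107 × 1.96 = 1.59 mmol/L

CA = 1.59 mmol/L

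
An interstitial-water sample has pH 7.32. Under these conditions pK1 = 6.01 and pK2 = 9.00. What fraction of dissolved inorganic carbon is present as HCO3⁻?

α₁ = 1 / (1 + [H⁺]/K1 + K2/[H⁺]) = 1 / (1 + 10^-1.31 + 10^-1.68)
   = 1 / (1 + 0.048978 + 0.020893) = 1/1.0699 = 0.9347

α₁ = 0.935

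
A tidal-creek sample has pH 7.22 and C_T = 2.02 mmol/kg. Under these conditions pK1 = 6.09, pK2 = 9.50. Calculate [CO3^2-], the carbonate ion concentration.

α₂ = 1 / (1 + [H⁺]/K2 + [H⁺]²/(K1K2)) = 1 / (1 + 10^+2.28 + 10^+1.15)
   = 1 / (1 + 190.55 + 14.125) = 1/205.67 = 0.004862
[CO3²⁻] = α₂ × DIC = 0.004862 × 2.02 = 0.00982 mmol/kg = 9.82 μmol/kg

[CO3²⁻] = 9.82 μmol/kg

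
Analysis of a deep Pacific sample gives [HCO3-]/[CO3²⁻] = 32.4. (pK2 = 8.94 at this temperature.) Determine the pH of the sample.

pH = 7.43

From K2 = [H⁺][CO3²⁻]/[HCO3-]:  pH = pK2 − log₁₀([HCO3-]/[CO3²⁻])
log₁₀(32.4) = +1.511
pH = 8.94 − (+1.511) = 7.43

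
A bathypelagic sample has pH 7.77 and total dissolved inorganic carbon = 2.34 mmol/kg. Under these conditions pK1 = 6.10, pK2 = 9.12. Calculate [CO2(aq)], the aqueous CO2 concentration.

[CO2*] = 0.0469 mmol/kg

α₀ = 1 / (1 + K1/[H⁺] + K1K2/[H⁺]²) = 1 / (1 + 10^+1.67 + 10^+0.32)
   = 1 / (1 + 46.774 + 2.0893) = 1/49.863 = 0.02006
[CO2*] = α₀ × DIC = 0.02006 × 2.34 = 0.0469 mmol/kg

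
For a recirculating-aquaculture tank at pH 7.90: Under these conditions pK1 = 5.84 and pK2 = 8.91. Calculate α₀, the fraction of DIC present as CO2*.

α₀ = 0.00787

α₀ = 1 / (1 + K1/[H⁺] + K1K2/[H⁺]²) = 1 / (1 + 10^+2.06 + 10^+1.05)
   = 1 / (1 + 114.82 + 11.220) = 1/127.04 = 0.007872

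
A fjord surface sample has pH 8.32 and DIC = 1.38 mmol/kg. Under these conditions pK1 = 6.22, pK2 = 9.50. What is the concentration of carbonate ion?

α₂ = 1 / (1 + [H⁺]/K2 + [H⁺]²/(K1K2)) = 1 / (1 + 10^+1.18 + 10^-0.92)
   = 1 / (1 + 15.136 + 0.12023) = 1/16.256 = 0.06152
[CO3²⁻] = α₂ × DIC = 0.06152 × 1.38 = 0.0849 mmol/kg

[CO3²⁻] = 0.0849 mmol/kg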